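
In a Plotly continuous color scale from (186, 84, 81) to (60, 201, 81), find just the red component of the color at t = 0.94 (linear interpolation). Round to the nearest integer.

68

R = 186 + 0.94 × (60 − 186) = 67.56 → 68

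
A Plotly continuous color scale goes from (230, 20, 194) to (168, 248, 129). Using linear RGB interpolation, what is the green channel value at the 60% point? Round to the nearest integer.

157

G = 20 + 0.6 × (248 − 20) = 156.8 → 157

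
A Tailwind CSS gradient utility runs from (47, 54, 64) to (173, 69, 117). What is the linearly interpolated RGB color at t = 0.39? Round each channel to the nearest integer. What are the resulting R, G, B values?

R = 47 + 0.39 × (173 − 47) = 47 + 0.39 × 126 = 96.14 → 96
G = 54 + 0.39 × (69 − 54) = 54 + 0.39 × 15 = 59.85 → 60
B = 64 + 0.39 × (117 − 64) = 64 + 0.39 × 53 = 84.67 → 85

(96, 60, 85)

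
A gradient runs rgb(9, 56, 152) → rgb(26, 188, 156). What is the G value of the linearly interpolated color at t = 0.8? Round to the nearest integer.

G = 56 + 0.8 × (188 − 56) = 161.6 → 162

162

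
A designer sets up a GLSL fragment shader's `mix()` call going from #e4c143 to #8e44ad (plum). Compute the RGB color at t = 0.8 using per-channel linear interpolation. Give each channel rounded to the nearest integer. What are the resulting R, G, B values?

(159, 93, 152)

#e4c143 → (228, 193, 67); #8e44ad → (142, 68, 173).
R = 228 + 0.8 × (142 − 228) = 228 + 0.8 × -86 = 159.2 → 159
G = 193 + 0.8 × (68 − 193) = 193 + 0.8 × -125 = 93 → 93
B = 67 + 0.8 × (173 − 67) = 67 + 0.8 × 106 = 151.8 → 152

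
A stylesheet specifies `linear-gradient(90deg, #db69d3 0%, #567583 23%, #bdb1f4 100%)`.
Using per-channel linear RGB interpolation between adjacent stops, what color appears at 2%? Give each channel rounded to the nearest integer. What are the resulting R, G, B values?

(207, 106, 204)

2% lies between the 0% and 23% stops, so the local fraction is t = (2 − 0)/(23 − 0) = 2/23 ≈ 0.087.
#db69d3 → (219, 105, 211); #567583 → (86, 117, 131).
R = 219 + 0.087 × (86 − 219) = 207.429 → 207
G = 105 + 0.087 × (117 − 105) = 106.044 → 106
B = 211 + 0.087 × (131 − 211) = 204.04 → 204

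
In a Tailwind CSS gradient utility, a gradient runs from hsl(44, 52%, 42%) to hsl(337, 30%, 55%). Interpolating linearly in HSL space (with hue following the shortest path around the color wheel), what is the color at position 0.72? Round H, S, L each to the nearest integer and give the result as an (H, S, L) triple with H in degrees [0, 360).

Hue: 337 − 44 = 293°, but |293| > 180 so the shorter arc goes the other way: Δh = 293 − 360 = -67°.
H = 44 + 0.72 × (-67) = -4.24 → -4 → -4 mod 360 = 356°
S = 52 + 0.72 × (30 − 52) = 36.16 → 36%
L = 42 + 0.72 × (55 − 42) = 51.36 → 51%

(356, 36, 51)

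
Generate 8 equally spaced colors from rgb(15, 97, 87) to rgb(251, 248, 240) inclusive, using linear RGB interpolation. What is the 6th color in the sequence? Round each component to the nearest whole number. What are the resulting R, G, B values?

(184, 205, 196)

With 8 swatches and endpoints inclusive, swatch 6 sits at t = (6 − 1)/(8 − 1) = 5/7 ≈ 0.7143.
R = 15 + 0.7143 × (251 − 15) = 183.575 → 184
G = 97 + 0.7143 × (248 − 97) = 204.859 → 205
B = 87 + 0.7143 × (240 − 87) = 196.288 → 196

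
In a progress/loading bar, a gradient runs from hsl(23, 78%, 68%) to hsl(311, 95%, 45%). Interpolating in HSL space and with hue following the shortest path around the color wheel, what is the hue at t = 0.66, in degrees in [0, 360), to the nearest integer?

335

Hue: 311 − 23 = 288°, but |288| > 180 so the shorter arc goes the other way: Δh = 288 − 360 = -72°.
H = 23 + 0.66 × (-72) = -24.52 → -25 → -25 mod 360 = 335°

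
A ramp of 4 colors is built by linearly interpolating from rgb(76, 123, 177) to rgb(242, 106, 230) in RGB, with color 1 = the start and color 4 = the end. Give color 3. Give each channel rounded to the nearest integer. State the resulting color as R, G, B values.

(187, 112, 212)

With 4 swatches and endpoints inclusive, swatch 3 sits at t = (3 − 1)/(4 − 1) = 2/3 ≈ 0.6667.
R = 76 + 0.6667 × (242 − 76) = 186.672 → 187
G = 123 + 0.6667 × (106 − 123) = 111.666 → 112
B = 177 + 0.6667 × (230 − 177) = 212.335 → 212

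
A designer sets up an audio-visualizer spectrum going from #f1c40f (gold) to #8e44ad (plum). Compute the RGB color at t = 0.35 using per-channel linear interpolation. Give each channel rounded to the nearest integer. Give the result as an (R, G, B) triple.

#f1c40f → (241, 196, 15); #8e44ad → (142, 68, 173).
R = 241 + 0.35 × (142 − 241) = 241 + 0.35 × -99 = 206.35 → 206
G = 196 + 0.35 × (68 − 196) = 196 + 0.35 × -128 = 151.2 → 151
B = 15 + 0.35 × (173 − 15) = 15 + 0.35 × 158 = 70.3 → 70

(206, 151, 70)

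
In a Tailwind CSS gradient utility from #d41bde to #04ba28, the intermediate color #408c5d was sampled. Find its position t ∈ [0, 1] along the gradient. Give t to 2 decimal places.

0.71

Invert the lerp on the R channel (largest span, 208): t = (64 − 212) / (4 − 212) = -148/-208 = 0.71154.
Check on G: (140 − 27)/(186 − 27) = 0.7107 ✓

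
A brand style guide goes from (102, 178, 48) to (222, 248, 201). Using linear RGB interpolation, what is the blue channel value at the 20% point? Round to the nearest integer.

B = 48 + 0.2 × (201 − 48) = 78.6 → 79

79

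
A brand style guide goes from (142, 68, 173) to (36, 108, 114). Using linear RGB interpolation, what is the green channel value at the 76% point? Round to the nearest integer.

98

G = 68 + 0.76 × (108 − 68) = 98.4 → 98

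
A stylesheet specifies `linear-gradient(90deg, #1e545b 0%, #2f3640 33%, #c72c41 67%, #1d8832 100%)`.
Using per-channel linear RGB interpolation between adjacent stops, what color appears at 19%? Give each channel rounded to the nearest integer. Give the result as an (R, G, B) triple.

(40, 67, 75)

19% lies between the 0% and 33% stops, so the local fraction is t = (19 − 0)/(33 − 0) = 19/33 ≈ 0.5758.
#1e545b → (30, 84, 91); #2f3640 → (47, 54, 64).
R = 30 + 0.5758 × (47 − 30) = 39.789 → 40
G = 84 + 0.5758 × (54 − 84) = 66.726 → 67
B = 91 + 0.5758 × (64 − 91) = 75.453 → 75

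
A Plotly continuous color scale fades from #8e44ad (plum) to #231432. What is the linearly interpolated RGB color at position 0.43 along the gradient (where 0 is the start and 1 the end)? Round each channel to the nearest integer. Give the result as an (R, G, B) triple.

(96, 47, 120)

#8e44ad → (142, 68, 173); #231432 → (35, 20, 50).
R = 142 + 0.43 × (35 − 142) = 142 + 0.43 × -107 = 95.99 → 96
G = 68 + 0.43 × (20 − 68) = 68 + 0.43 × -48 = 47.36 → 47
B = 173 + 0.43 × (50 − 173) = 173 + 0.43 × -123 = 120.11 → 120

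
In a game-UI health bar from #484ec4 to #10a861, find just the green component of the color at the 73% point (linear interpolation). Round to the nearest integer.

G₁ = 78 (from #484ec4), G₂ = 168 (from #10a861).
G = 78 + 0.73 × (168 − 78) = 143.7 → 144

144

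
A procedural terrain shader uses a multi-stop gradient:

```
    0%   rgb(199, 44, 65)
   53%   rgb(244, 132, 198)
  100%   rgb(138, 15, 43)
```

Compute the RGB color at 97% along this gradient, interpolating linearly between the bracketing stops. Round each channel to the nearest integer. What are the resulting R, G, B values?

97% lies between the 53% and 100% stops, so the local fraction is t = (97 − 53)/(100 − 53) = 44/47 ≈ 0.9362.
R = 244 + 0.9362 × (138 − 244) = 144.763 → 145
G = 132 + 0.9362 × (15 − 132) = 22.465 → 22
B = 198 + 0.9362 × (43 − 198) = 52.889 → 53

(145, 22, 53)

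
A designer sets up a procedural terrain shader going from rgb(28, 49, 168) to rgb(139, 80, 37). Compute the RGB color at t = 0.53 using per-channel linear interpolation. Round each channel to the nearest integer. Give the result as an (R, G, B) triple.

(87, 65, 99)

R = 28 + 0.53 × (139 − 28) = 28 + 0.53 × 111 = 86.83 → 87
G = 49 + 0.53 × (80 − 49) = 49 + 0.53 × 31 = 65.43 → 65
B = 168 + 0.53 × (37 − 168) = 168 + 0.53 × -131 = 98.57 → 99
So the blended color is (87, 65, 99), about #574163.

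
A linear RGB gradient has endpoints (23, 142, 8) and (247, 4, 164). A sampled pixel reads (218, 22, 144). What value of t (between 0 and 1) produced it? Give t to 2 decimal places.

0.87

Invert the lerp on the R channel (largest span, 224): t = (218 − 23) / (247 − 23) = 195/224 = 0.87054.
Check on G: (22 − 142)/(4 − 142) = 0.8696 ✓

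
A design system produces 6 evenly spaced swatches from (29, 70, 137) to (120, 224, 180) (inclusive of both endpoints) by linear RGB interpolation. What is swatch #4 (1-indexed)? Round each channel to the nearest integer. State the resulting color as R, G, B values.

With 6 swatches and endpoints inclusive, swatch 4 sits at t = (4 − 1)/(6 − 1) = 3/5 ≈ 0.6.
R = 29 + 0.6 × (120 − 29) = 83.6 → 84
G = 70 + 0.6 × (224 − 70) = 162.4 → 162
B = 137 + 0.6 × (180 − 137) = 162.8 → 163

(84, 162, 163)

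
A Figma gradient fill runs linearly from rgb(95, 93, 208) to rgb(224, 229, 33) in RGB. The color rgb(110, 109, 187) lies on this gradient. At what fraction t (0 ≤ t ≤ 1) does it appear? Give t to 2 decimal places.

0.12

Invert the lerp on the B channel (largest span, 175): t = (187 − 208) / (33 − 208) = -21/-175 = 0.12.
Check on R: (110 − 95)/(224 − 95) = 0.1163 ✓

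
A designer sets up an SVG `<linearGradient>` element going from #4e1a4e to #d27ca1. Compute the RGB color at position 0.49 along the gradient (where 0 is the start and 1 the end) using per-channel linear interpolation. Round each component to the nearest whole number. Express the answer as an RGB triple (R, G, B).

(143, 74, 119)

#4e1a4e → (78, 26, 78); #d27ca1 → (210, 124, 161).
R = 78 + 0.49 × (210 − 78) = 78 + 0.49 × 132 = 142.68 → 143
G = 26 + 0.49 × (124 − 26) = 26 + 0.49 × 98 = 74.02 → 74
B = 78 + 0.49 × (161 − 78) = 78 + 0.49 × 83 = 118.67 → 119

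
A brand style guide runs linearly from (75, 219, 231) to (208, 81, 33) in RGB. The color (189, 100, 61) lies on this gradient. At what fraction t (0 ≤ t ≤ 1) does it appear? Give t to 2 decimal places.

Invert the lerp on the B channel (largest span, 198): t = (61 − 231) / (33 − 231) = -170/-198 = 0.85859.
Check on R: (189 − 75)/(208 − 75) = 0.8571 ✓

0.86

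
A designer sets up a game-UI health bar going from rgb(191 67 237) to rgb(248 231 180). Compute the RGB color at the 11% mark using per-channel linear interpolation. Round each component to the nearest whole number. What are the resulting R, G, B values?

(197, 85, 231)

11% corresponds to t = 0.11.
R = 191 + 0.11 × (248 − 191) = 191 + 0.11 × 57 = 197.27 → 197
G = 67 + 0.11 × (231 − 67) = 67 + 0.11 × 164 = 85.04 → 85
B = 237 + 0.11 × (180 − 237) = 237 + 0.11 × -57 = 230.73 → 231
So the blended color is (197, 85, 231), about #c555e7.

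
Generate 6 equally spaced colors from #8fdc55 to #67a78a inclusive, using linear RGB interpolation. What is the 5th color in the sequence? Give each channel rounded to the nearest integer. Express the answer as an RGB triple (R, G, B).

With 6 swatches and endpoints inclusive, swatch 5 sits at t = (5 − 1)/(6 − 1) = 4/5 ≈ 0.8.
#8fdc55 → (143, 220, 85); #67a78a → (103, 167, 138).
R = 143 + 0.8 × (103 − 143) = 111 → 111
G = 220 + 0.8 × (167 − 220) = 177.6 → 178
B = 85 + 0.8 × (138 − 85) = 127.4 → 127

(111, 178, 127)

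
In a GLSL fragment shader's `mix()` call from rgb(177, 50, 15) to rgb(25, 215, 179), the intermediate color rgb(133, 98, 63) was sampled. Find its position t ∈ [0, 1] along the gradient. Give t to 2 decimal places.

Invert the lerp on the G channel (largest span, 165): t = (98 − 50) / (215 − 50) = 48/165 = 0.29091.
Check on R: (133 − 177)/(25 − 177) = 0.2895 ✓

0.29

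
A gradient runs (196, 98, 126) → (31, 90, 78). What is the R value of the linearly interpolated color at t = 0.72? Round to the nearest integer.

R = 196 + 0.72 × (31 − 196) = 77.2 → 77

77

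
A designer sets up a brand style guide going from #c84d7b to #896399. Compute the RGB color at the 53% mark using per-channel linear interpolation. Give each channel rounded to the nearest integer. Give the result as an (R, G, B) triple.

(167, 89, 139)

#c84d7b → (200, 77, 123); #896399 → (137, 99, 153).
53% corresponds to t = 0.53.
R = 200 + 0.53 × (137 − 200) = 200 + 0.53 × -63 = 166.61 → 167
G = 77 + 0.53 × (99 − 77) = 77 + 0.53 × 22 = 88.66 → 89
B = 123 + 0.53 × (153 − 123) = 123 + 0.53 × 30 = 138.9 → 139
So the blended color is (167, 89, 139), about #a7598b.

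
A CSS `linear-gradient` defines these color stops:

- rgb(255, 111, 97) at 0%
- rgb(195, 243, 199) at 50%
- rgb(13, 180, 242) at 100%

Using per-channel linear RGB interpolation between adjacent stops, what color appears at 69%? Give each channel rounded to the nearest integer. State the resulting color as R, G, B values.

(126, 219, 215)

69% lies between the 50% and 100% stops, so the local fraction is t = (69 − 50)/(100 − 50) = 19/50 ≈ 0.38.
R = 195 + 0.38 × (13 − 195) = 125.84 → 126
G = 243 + 0.38 × (180 − 243) = 219.06 → 219
B = 199 + 0.38 × (242 − 199) = 215.34 → 215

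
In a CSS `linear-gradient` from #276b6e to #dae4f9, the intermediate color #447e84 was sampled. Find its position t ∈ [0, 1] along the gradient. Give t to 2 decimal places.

Invert the lerp on the R channel (largest span, 179): t = (68 − 39) / (218 − 39) = 29/179 = 0.16201.
Check on G: (126 − 107)/(228 − 107) = 0.157 ✓

0.16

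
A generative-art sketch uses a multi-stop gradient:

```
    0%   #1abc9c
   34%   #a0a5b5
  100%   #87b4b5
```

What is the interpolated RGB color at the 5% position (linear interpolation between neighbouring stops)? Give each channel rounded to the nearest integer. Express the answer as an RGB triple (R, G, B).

(46, 185, 160)

5% lies between the 0% and 34% stops, so the local fraction is t = (5 − 0)/(34 − 0) = 5/34 ≈ 0.1471.
#1abc9c → (26, 188, 156); #a0a5b5 → (160, 165, 181).
R = 26 + 0.1471 × (160 − 26) = 45.711 → 46
G = 188 + 0.1471 × (165 − 188) = 184.617 → 185
B = 156 + 0.1471 × (181 − 156) = 159.678 → 160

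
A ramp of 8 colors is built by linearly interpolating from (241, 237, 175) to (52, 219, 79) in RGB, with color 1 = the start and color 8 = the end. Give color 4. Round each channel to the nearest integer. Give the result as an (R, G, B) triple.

With 8 swatches and endpoints inclusive, swatch 4 sits at t = (4 − 1)/(8 − 1) = 3/7 ≈ 0.4286.
R = 241 + 0.4286 × (52 − 241) = 159.995 → 160
G = 237 + 0.4286 × (219 − 237) = 229.285 → 229
B = 175 + 0.4286 × (79 − 175) = 133.854 → 134

(160, 229, 134)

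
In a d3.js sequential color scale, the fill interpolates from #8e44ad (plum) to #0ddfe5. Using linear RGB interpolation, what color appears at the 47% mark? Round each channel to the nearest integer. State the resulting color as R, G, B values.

(81, 141, 199)

#8e44ad → (142, 68, 173); #0ddfe5 → (13, 223, 229).
47% corresponds to t = 0.47.
R = 142 + 0.47 × (13 − 142) = 142 + 0.47 × -129 = 81.37 → 81
G = 68 + 0.47 × (223 − 68) = 68 + 0.47 × 155 = 140.85 → 141
B = 173 + 0.47 × (229 − 173) = 173 + 0.47 × 56 = 199.32 → 199
So the blended color is (81, 141, 199), about #518dc7.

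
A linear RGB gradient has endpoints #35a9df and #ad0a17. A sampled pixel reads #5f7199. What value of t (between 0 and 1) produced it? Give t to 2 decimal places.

Invert the lerp on the B channel (largest span, 200): t = (153 − 223) / (23 − 223) = -70/-200 = 0.35.
Check on R: (95 − 53)/(173 − 53) = 0.35 ✓

0.35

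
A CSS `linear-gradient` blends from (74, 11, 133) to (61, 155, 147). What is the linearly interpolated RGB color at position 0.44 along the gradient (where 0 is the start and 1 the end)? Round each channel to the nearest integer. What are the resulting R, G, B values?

R = 74 + 0.44 × (61 − 74) = 74 + 0.44 × -13 = 68.28 → 68
G = 11 + 0.44 × (155 − 11) = 11 + 0.44 × 144 = 74.36 → 74
B = 133 + 0.44 × (147 − 133) = 133 + 0.44 × 14 = 139.16 → 139

(68, 74, 139)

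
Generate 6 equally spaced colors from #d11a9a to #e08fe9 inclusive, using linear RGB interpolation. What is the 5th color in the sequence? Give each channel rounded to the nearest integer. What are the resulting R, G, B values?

(221, 120, 217)

With 6 swatches and endpoints inclusive, swatch 5 sits at t = (5 − 1)/(6 − 1) = 4/5 ≈ 0.8.
#d11a9a → (209, 26, 154); #e08fe9 → (224, 143, 233).
R = 209 + 0.8 × (224 − 209) = 221 → 221
G = 26 + 0.8 × (143 − 26) = 119.6 → 120
B = 154 + 0.8 × (233 − 154) = 217.2 → 217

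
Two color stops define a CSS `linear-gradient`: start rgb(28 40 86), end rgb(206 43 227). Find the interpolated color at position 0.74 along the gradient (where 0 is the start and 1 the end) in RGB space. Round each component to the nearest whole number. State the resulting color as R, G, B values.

R = 28 + 0.74 × (206 − 28) = 28 + 0.74 × 178 = 159.72 → 160
G = 40 + 0.74 × (43 − 40) = 40 + 0.74 × 3 = 42.22 → 42
B = 86 + 0.74 × (227 − 86) = 86 + 0.74 × 141 = 190.34 → 190

(160, 42, 190)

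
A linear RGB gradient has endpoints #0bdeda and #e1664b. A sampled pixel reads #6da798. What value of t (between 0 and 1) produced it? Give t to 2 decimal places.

0.46

Invert the lerp on the R channel (largest span, 214): t = (109 − 11) / (225 − 11) = 98/214 = 0.45794.
Check on G: (167 − 222)/(102 − 222) = 0.4583 ✓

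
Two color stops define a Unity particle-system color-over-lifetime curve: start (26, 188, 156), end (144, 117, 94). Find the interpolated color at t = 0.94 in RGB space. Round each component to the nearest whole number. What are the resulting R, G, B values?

(137, 121, 98)

R = 26 + 0.94 × (144 − 26) = 26 + 0.94 × 118 = 136.92 → 137
G = 188 + 0.94 × (117 − 188) = 188 + 0.94 × -71 = 121.26 → 121
B = 156 + 0.94 × (94 − 156) = 156 + 0.94 × -62 = 97.72 → 98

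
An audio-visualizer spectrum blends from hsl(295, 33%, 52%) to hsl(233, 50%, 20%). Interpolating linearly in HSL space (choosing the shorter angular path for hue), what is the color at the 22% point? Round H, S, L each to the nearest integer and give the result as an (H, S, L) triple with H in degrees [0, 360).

(281, 37, 45)

Hue arc: Δh = 233 − 295 = -62° (|Δh| ≤ 180, already the shorter path).
H = 295 + 0.22 × (-62) = 281.36 → 281°
S = 33 + 0.22 × (50 − 33) = 36.74 → 37%
L = 52 + 0.22 × (20 − 52) = 44.96 → 45%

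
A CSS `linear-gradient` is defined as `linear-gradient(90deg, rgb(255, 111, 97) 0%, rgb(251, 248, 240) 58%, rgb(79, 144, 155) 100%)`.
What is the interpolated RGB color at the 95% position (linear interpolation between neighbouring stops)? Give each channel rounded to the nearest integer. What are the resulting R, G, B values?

95% lies between the 58% and 100% stops, so the local fraction is t = (95 − 58)/(100 − 58) = 37/42 ≈ 0.881.
R = 251 + 0.881 × (79 − 251) = 99.468 → 99
G = 248 + 0.881 × (144 − 248) = 156.376 → 156
B = 240 + 0.881 × (155 − 240) = 165.115 → 165

(99, 156, 165)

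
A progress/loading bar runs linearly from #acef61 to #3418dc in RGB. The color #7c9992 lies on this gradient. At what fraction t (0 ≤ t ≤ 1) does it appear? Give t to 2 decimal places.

0.40

Invert the lerp on the G channel (largest span, 215): t = (153 − 239) / (24 − 239) = -86/-215 = 0.4.
Check on R: (124 − 172)/(52 − 172) = 0.4 ✓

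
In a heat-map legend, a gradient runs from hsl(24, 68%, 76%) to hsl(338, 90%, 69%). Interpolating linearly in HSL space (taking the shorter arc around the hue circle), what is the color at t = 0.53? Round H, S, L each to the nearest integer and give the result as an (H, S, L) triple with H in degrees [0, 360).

Hue: 338 − 24 = 314°, but |314| > 180 so the shorter arc goes the other way: Δh = 314 − 360 = -46°.
H = 24 + 0.53 × (-46) = -0.38 → 0°
S = 68 + 0.53 × (90 − 68) = 79.66 → 80%
L = 76 + 0.53 × (69 − 76) = 72.29 → 72%

(0, 80, 72)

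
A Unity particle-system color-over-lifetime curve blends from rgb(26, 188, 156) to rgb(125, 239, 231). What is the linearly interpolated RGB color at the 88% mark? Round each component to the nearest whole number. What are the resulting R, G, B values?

88% corresponds to t = 0.88.
R = 26 + 0.88 × (125 − 26) = 26 + 0.88 × 99 = 113.12 → 113
G = 188 + 0.88 × (239 − 188) = 188 + 0.88 × 51 = 232.88 → 233
B = 156 + 0.88 × (231 − 156) = 156 + 0.88 × 75 = 222 → 222
So the blended color is (113, 233, 222), about #71e9de.

(113, 233, 222)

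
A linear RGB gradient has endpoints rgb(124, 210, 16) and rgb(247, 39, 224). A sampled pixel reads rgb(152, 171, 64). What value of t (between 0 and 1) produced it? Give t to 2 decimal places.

0.23

Invert the lerp on the B channel (largest span, 208): t = (64 − 16) / (224 − 16) = 48/208 = 0.23077.
Check on R: (152 − 124)/(247 − 124) = 0.2276 ✓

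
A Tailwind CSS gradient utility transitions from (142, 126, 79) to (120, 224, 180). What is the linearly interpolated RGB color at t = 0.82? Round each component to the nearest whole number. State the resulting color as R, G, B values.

(124, 206, 162)

R = 142 + 0.82 × (120 − 142) = 142 + 0.82 × -22 = 123.96 → 124
G = 126 + 0.82 × (224 − 126) = 126 + 0.82 × 98 = 206.36 → 206
B = 79 + 0.82 × (180 − 79) = 79 + 0.82 × 101 = 161.82 → 162
So the blended color is (124, 206, 162), about #7ccea2.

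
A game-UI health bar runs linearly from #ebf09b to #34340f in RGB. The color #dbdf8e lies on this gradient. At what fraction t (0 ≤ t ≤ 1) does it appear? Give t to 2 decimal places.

0.09

Invert the lerp on the G channel (largest span, 188): t = (223 − 240) / (52 − 240) = -17/-188 = 0.090426.
Check on R: (219 − 235)/(52 − 235) = 0.08743 ✓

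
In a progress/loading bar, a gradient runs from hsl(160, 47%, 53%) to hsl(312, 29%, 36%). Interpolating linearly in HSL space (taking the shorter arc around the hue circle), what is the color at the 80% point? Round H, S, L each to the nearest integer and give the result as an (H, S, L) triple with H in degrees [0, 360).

Hue arc: Δh = 312 − 160 = 152° (|Δh| ≤ 180, already the shorter path).
H = 160 + 0.8 × (152) = 281.6 → 282°
S = 47 + 0.8 × (29 − 47) = 32.6 → 33%
L = 53 + 0.8 × (36 − 53) = 39.4 → 39%

(282, 33, 39)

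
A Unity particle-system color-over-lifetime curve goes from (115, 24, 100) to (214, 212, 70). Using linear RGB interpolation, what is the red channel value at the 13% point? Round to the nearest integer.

R = 115 + 0.13 × (214 − 115) = 127.87 → 128

128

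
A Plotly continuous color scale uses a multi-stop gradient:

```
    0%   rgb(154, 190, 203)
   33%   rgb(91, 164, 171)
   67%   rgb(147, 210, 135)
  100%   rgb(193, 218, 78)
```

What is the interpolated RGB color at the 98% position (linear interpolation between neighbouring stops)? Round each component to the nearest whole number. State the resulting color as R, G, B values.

98% lies between the 67% and 100% stops, so the local fraction is t = (98 − 67)/(100 − 67) = 31/33 ≈ 0.9394.
R = 147 + 0.9394 × (193 − 147) = 190.212 → 190
G = 210 + 0.9394 × (218 − 210) = 217.515 → 218
B = 135 + 0.9394 × (78 − 135) = 81.454 → 81

(190, 218, 81)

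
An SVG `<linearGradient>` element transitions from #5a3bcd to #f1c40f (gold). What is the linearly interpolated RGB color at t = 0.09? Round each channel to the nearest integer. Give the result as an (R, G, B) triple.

#5a3bcd → (90, 59, 205); #f1c40f → (241, 196, 15).
R = 90 + 0.09 × (241 − 90) = 90 + 0.09 × 151 = 103.59 → 104
G = 59 + 0.09 × (196 − 59) = 59 + 0.09 × 137 = 71.33 → 71
B = 205 + 0.09 × (15 − 205) = 205 + 0.09 × -190 = 187.9 → 188

(104, 71, 188)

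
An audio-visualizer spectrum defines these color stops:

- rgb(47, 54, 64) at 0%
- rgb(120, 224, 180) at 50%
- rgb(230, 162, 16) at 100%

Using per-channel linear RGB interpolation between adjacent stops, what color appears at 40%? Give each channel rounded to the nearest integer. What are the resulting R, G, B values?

40% lies between the 0% and 50% stops, so the local fraction is t = (40 − 0)/(50 − 0) = 40/50 ≈ 0.8.
R = 47 + 0.8 × (120 − 47) = 105.4 → 105
G = 54 + 0.8 × (224 − 54) = 190 → 190
B = 64 + 0.8 × (180 − 64) = 156.8 → 157

(105, 190, 157)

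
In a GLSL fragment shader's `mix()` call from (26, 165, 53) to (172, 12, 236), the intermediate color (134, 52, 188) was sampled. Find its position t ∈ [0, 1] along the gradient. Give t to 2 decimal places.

Invert the lerp on the B channel (largest span, 183): t = (188 − 53) / (236 − 53) = 135/183 = 0.7377.
Check on R: (134 − 26)/(172 − 26) = 0.7397 ✓

0.74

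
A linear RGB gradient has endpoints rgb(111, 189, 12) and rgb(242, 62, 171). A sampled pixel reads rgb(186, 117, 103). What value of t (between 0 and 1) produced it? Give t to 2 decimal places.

0.57

Invert the lerp on the B channel (largest span, 159): t = (103 − 12) / (171 − 12) = 91/159 = 0.57233.
Check on R: (186 − 111)/(242 − 111) = 0.5725 ✓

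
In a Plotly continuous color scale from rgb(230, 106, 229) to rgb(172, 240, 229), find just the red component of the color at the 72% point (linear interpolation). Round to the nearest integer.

188

R = 230 + 0.72 × (172 − 230) = 188.24 → 188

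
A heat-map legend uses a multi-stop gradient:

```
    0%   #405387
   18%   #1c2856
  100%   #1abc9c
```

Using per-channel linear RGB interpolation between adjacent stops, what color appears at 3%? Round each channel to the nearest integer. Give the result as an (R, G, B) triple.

(58, 76, 127)

3% lies between the 0% and 18% stops, so the local fraction is t = (3 − 0)/(18 − 0) = 3/18 ≈ 0.1667.
#405387 → (64, 83, 135); #1c2856 → (28, 40, 86).
R = 64 + 0.1667 × (28 − 64) = 57.999 → 58
G = 83 + 0.1667 × (40 − 83) = 75.832 → 76
B = 135 + 0.1667 × (86 − 135) = 126.832 → 127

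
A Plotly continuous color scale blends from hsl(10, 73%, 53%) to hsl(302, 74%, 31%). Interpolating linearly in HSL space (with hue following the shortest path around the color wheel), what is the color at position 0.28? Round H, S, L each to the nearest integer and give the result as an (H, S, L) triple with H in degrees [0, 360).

(351, 73, 47)

Hue: 302 − 10 = 292°, but |292| > 180 so the shorter arc goes the other way: Δh = 292 − 360 = -68°.
H = 10 + 0.28 × (-68) = -9.04 → -9 → -9 mod 360 = 351°
S = 73 + 0.28 × (74 − 73) = 73.28 → 73%
L = 53 + 0.28 × (31 − 53) = 46.84 → 47%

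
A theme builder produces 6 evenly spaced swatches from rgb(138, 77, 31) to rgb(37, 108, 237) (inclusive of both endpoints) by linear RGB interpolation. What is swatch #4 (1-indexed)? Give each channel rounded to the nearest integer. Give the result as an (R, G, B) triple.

(77, 96, 155)

With 6 swatches and endpoints inclusive, swatch 4 sits at t = (4 − 1)/(6 − 1) = 3/5 ≈ 0.6.
R = 138 + 0.6 × (37 − 138) = 77.4 → 77
G = 77 + 0.6 × (108 − 77) = 95.6 → 96
B = 31 + 0.6 × (237 − 31) = 154.6 → 155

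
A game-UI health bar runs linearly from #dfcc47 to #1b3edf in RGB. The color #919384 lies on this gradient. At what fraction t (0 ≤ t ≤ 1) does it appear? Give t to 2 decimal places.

0.40

Invert the lerp on the R channel (largest span, 196): t = (145 − 223) / (27 − 223) = -78/-196 = 0.39796.
Check on G: (147 − 204)/(62 − 204) = 0.4014 ✓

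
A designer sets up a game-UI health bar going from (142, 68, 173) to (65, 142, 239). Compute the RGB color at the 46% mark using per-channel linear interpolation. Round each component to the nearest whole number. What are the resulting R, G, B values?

46% corresponds to t = 0.46.
R = 142 + 0.46 × (65 − 142) = 142 + 0.46 × -77 = 106.58 → 107
G = 68 + 0.46 × (142 − 68) = 68 + 0.46 × 74 = 102.04 → 102
B = 173 + 0.46 × (239 − 173) = 173 + 0.46 × 66 = 203.36 → 203

(107, 102, 203)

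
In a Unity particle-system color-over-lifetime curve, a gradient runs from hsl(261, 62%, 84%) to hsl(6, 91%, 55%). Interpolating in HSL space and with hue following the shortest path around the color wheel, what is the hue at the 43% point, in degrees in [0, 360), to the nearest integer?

306

Hue: 6 − 261 = -255°, but |-255| > 180 so the shorter arc goes the other way: Δh = -255 + 360 = 105°.
H = 261 + 0.43 × (105) = 306.15 → 306°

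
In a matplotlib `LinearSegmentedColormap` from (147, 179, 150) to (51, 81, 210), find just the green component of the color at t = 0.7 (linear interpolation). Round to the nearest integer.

110

G = 179 + 0.7 × (81 − 179) = 110.4 → 110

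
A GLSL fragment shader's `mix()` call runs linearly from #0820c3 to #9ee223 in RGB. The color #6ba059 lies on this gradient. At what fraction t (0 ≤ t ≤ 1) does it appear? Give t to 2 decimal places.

0.66

Invert the lerp on the G channel (largest span, 194): t = (160 − 32) / (226 − 32) = 128/194 = 0.65979.
Check on R: (107 − 8)/(158 − 8) = 0.66 ✓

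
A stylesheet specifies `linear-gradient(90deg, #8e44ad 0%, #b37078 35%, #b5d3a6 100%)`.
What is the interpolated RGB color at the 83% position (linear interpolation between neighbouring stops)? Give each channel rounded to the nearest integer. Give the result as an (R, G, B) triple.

83% lies between the 35% and 100% stops, so the local fraction is t = (83 − 35)/(100 − 35) = 48/65 ≈ 0.7385.
#b37078 → (179, 112, 120); #b5d3a6 → (181, 211, 166).
R = 179 + 0.7385 × (181 − 179) = 180.477 → 180
G = 112 + 0.7385 × (211 − 112) = 185.112 → 185
B = 120 + 0.7385 × (166 − 120) = 153.971 → 154

(180, 185, 154)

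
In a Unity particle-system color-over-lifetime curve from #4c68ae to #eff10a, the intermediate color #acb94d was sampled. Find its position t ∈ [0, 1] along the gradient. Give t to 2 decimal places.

Invert the lerp on the B channel (largest span, 164): t = (77 − 174) / (10 − 174) = -97/-164 = 0.59146.
Check on R: (172 − 76)/(239 − 76) = 0.589 ✓

0.59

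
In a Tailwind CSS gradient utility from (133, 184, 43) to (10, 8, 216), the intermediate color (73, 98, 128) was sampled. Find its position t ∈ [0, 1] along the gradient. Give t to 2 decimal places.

Invert the lerp on the G channel (largest span, 176): t = (98 − 184) / (8 − 184) = -86/-176 = 0.48864.
Check on R: (73 − 133)/(10 − 133) = 0.4878 ✓

0.49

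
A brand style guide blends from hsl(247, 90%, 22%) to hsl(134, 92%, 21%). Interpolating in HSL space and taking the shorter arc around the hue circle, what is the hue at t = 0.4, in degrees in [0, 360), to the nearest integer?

Hue arc: Δh = 134 − 247 = -113° (|Δh| ≤ 180, already the shorter path).
H = 247 + 0.4 × (-113) = 201.8 → 202°

202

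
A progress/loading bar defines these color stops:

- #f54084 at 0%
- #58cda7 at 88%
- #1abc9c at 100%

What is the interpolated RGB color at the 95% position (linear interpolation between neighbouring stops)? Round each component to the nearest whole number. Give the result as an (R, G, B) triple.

95% lies between the 88% and 100% stops, so the local fraction is t = (95 − 88)/(100 − 88) = 7/12 ≈ 0.5833.
#58cda7 → (88, 205, 167); #1abc9c → (26, 188, 156).
R = 88 + 0.5833 × (26 − 88) = 51.835 → 52
G = 205 + 0.5833 × (188 − 205) = 195.084 → 195
B = 167 + 0.5833 × (156 − 167) = 160.584 → 161

(52, 195, 161)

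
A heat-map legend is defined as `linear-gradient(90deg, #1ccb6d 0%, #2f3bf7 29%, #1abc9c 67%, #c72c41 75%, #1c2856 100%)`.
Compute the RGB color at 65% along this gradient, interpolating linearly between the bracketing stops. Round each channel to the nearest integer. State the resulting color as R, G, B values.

65% lies between the 29% and 67% stops, so the local fraction is t = (65 − 29)/(67 − 29) = 36/38 ≈ 0.9474.
#2f3bf7 → (47, 59, 247); #1abc9c → (26, 188, 156).
R = 47 + 0.9474 × (26 − 47) = 27.105 → 27
G = 59 + 0.9474 × (188 − 59) = 181.215 → 181
B = 247 + 0.9474 × (156 − 247) = 160.787 → 161

(27, 181, 161)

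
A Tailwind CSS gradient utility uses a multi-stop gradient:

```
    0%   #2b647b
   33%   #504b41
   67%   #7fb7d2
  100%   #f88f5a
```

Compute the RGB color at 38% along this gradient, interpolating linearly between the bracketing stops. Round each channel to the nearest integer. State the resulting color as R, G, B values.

(87, 91, 86)

38% lies between the 33% and 67% stops, so the local fraction is t = (38 − 33)/(67 − 33) = 5/34 ≈ 0.1471.
#504b41 → (80, 75, 65); #7fb7d2 → (127, 183, 210).
R = 80 + 0.1471 × (127 − 80) = 86.914 → 87
G = 75 + 0.1471 × (183 − 75) = 90.887 → 91
B = 65 + 0.1471 × (210 − 65) = 86.329 → 86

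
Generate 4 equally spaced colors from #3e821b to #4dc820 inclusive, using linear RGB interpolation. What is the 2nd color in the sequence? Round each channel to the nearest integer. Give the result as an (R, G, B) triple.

With 4 swatches and endpoints inclusive, swatch 2 sits at t = (2 − 1)/(4 − 1) = 1/3 ≈ 0.3333.
#3e821b → (62, 130, 27); #4dc820 → (77, 200, 32).
R = 62 + 0.3333 × (77 − 62) = 66.999 → 67
G = 130 + 0.3333 × (200 − 130) = 153.331 → 153
B = 27 + 0.3333 × (32 − 27) = 28.666 → 29

(67, 153, 29)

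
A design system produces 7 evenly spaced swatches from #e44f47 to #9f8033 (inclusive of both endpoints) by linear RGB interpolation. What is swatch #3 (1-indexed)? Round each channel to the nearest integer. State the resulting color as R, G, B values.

(205, 95, 64)

With 7 swatches and endpoints inclusive, swatch 3 sits at t = (3 − 1)/(7 − 1) = 2/6 ≈ 0.3333.
#e44f47 → (228, 79, 71); #9f8033 → (159, 128, 51).
R = 228 + 0.3333 × (159 − 228) = 205.002 → 205
G = 79 + 0.3333 × (128 − 79) = 95.332 → 95
B = 71 + 0.3333 × (51 − 71) = 64.334 → 64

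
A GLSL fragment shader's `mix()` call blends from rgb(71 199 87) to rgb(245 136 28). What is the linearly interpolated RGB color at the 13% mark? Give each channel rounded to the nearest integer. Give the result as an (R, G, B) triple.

13% corresponds to t = 0.13.
R = 71 + 0.13 × (245 − 71) = 71 + 0.13 × 174 = 93.62 → 94
G = 199 + 0.13 × (136 − 199) = 199 + 0.13 × -63 = 190.81 → 191
B = 87 + 0.13 × (28 − 87) = 87 + 0.13 × -59 = 79.33 → 79
So the blended color is (94, 191, 79), about #5ebf4f.

(94, 191, 79)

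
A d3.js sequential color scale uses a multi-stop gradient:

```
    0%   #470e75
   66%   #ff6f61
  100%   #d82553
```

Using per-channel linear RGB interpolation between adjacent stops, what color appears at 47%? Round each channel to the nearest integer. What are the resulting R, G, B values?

47% lies between the 0% and 66% stops, so the local fraction is t = (47 − 0)/(66 − 0) = 47/66 ≈ 0.7121.
#470e75 → (71, 14, 117); #ff6f61 → (255, 111, 97).
R = 71 + 0.7121 × (255 − 71) = 202.026 → 202
G = 14 + 0.7121 × (111 − 14) = 83.074 → 83
B = 117 + 0.7121 × (97 − 117) = 102.758 → 103

(202, 83, 103)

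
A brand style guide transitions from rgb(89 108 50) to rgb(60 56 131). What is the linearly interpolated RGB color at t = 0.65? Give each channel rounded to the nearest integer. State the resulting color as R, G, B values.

(70, 74, 103)

R = 89 + 0.65 × (60 − 89) = 89 + 0.65 × -29 = 70.15 → 70
G = 108 + 0.65 × (56 − 108) = 108 + 0.65 × -52 = 74.2 → 74
B = 50 + 0.65 × (131 − 50) = 50 + 0.65 × 81 = 102.65 → 103
So the blended color is (70, 74, 103), about #464a67.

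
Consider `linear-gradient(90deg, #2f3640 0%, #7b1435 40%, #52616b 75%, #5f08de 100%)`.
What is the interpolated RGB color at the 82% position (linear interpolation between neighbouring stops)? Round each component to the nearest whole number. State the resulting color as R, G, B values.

82% lies between the 75% and 100% stops, so the local fraction is t = (82 − 75)/(100 − 75) = 7/25 ≈ 0.28.
#52616b → (82, 97, 107); #5f08de → (95, 8, 222).
R = 82 + 0.28 × (95 − 82) = 85.64 → 86
G = 97 + 0.28 × (8 − 97) = 72.08 → 72
B = 107 + 0.28 × (222 − 107) = 139.2 → 139

(86, 72, 139)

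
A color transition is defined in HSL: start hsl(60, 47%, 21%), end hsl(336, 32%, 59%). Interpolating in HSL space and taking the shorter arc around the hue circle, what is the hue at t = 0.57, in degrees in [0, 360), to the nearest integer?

Hue: 336 − 60 = 276°, but |276| > 180 so the shorter arc goes the other way: Δh = 276 − 360 = -84°.
H = 60 + 0.57 × (-84) = 12.12 → 12°

12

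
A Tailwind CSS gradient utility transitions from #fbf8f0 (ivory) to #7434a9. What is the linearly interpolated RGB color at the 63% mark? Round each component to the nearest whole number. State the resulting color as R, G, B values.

(166, 125, 195)

#fbf8f0 → (251, 248, 240); #7434a9 → (116, 52, 169).
63% corresponds to t = 0.63.
R = 251 + 0.63 × (116 − 251) = 251 + 0.63 × -135 = 165.95 → 166
G = 248 + 0.63 × (52 − 248) = 248 + 0.63 × -196 = 124.52 → 125
B = 240 + 0.63 × (169 − 240) = 240 + 0.63 × -71 = 195.27 → 195
So the blended color is (166, 125, 195), about #a67dc3.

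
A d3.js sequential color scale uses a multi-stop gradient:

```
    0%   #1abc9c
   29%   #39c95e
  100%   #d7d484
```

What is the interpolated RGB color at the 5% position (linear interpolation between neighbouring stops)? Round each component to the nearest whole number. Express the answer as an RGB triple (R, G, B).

5% lies between the 0% and 29% stops, so the local fraction is t = (5 − 0)/(29 − 0) = 5/29 ≈ 0.1724.
#1abc9c → (26, 188, 156); #39c95e → (57, 201, 94).
R = 26 + 0.1724 × (57 − 26) = 31.344 → 31
G = 188 + 0.1724 × (201 − 188) = 190.241 → 190
B = 156 + 0.1724 × (94 − 156) = 145.311 → 145

(31, 190, 145)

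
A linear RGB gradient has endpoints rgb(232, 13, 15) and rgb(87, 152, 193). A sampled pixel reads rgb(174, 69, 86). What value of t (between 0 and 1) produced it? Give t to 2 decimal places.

Invert the lerp on the B channel (largest span, 178): t = (86 − 15) / (193 − 15) = 71/178 = 0.39888.
Check on R: (174 − 232)/(87 − 232) = 0.4 ✓

0.40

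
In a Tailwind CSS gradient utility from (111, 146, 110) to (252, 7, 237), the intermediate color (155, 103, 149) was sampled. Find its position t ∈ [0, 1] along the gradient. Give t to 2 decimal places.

0.31

Invert the lerp on the R channel (largest span, 141): t = (155 − 111) / (252 − 111) = 44/141 = 0.31206.
Check on G: (103 − 146)/(7 − 146) = 0.3094 ✓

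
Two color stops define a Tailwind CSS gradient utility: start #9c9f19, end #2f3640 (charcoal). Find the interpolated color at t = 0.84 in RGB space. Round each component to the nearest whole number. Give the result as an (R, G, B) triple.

#9c9f19 → (156, 159, 25); #2f3640 → (47, 54, 64).
R = 156 + 0.84 × (47 − 156) = 156 + 0.84 × -109 = 64.44 → 64
G = 159 + 0.84 × (54 − 159) = 159 + 0.84 × -105 = 70.8 → 71
B = 25 + 0.84 × (64 − 25) = 25 + 0.84 × 39 = 57.76 → 58

(64, 71, 58)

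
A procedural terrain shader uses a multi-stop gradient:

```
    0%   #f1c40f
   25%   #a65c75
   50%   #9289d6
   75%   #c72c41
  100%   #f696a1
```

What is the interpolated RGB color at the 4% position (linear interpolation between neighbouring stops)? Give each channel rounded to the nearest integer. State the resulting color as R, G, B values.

4% lies between the 0% and 25% stops, so the local fraction is t = (4 − 0)/(25 − 0) = 4/25 ≈ 0.16.
#f1c40f → (241, 196, 15); #a65c75 → (166, 92, 117).
R = 241 + 0.16 × (166 − 241) = 229 → 229
G = 196 + 0.16 × (92 − 196) = 179.36 → 179
B = 15 + 0.16 × (117 − 15) = 31.32 → 31

(229, 179, 31)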